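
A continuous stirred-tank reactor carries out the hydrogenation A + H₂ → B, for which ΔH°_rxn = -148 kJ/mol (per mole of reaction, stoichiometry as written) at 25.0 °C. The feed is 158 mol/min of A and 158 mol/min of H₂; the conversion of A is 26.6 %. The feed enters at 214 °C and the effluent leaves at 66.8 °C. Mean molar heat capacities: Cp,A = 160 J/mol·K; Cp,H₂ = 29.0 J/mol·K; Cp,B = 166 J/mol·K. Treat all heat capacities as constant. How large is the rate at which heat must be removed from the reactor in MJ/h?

Extent of reaction ξ = 0.266 × 158 = 42.028 mol/min
Reaction term: ξ·ΔH°_rxn = 42.028 × -148 = -6220.1 kJ/min
Sensible, feed 214→25 °C: -5643.9 kJ/min
Outlet flows (mol/min): A 115.97, H₂ 115.97, B 42.028
Sensible, products 25→66.8 °C: 1207.8 kJ/min
Q = ΔH = -10656 kJ/min = -177.6 kW
Heat removed = 639.37 MJ/h

Q_out = 639 MJ/h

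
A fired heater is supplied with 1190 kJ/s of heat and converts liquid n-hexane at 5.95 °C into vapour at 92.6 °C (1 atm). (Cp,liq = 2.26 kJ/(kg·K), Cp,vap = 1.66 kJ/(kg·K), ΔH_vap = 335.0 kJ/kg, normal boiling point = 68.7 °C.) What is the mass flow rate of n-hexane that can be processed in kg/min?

Δh = 2.26×(68.7−5.95) + 335.0 + 1.66×(92.6−68.7) = 516.49 kJ/kg
Q = 1190 kJ/s = 1190 kJ/s = 71400 kJ/min
ṁ = Q/Δh = 71400 / 516.49 = 138.24 kg/min

ṁ = 138 kg/min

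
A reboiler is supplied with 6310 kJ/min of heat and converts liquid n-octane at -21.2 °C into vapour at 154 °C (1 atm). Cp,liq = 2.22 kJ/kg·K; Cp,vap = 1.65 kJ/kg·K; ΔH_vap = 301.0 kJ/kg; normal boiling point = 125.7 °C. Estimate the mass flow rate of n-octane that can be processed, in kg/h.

Δh = 2.22×(125.7−-21.2) + 301.0 + 1.65×(154−125.7) = 673.81 kJ/kg
Q = 6310 kJ/min = 105.17 kJ/s = 378600 kJ/h
ṁ = Q/Δh = 378600 / 673.81 = 561.88 kg/h

ṁ = 562 kg/h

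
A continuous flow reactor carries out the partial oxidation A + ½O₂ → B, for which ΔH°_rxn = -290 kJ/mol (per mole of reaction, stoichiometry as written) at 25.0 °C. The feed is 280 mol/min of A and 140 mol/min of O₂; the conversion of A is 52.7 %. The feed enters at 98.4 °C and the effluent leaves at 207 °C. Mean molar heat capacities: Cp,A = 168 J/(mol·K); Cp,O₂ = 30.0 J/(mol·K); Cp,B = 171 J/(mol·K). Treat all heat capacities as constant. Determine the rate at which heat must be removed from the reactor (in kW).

Q_out = 626 kW

Extent of reaction ξ = 0.527 × 280 = 147.56 mol/min
Reaction term: ξ·ΔH°_rxn = 147.56 × -290 = -42792 kJ/min
Sensible, feed 98.4→25 °C: -3761 kJ/min
Outlet flows (mol/min): A 132.44, O₂ 66.22, B 147.56
Sensible, products 25→207 °C: 9003.4 kJ/min
Q = ΔH = -37550 kJ/min = -625.83 kW
Heat removed = 625.83 kW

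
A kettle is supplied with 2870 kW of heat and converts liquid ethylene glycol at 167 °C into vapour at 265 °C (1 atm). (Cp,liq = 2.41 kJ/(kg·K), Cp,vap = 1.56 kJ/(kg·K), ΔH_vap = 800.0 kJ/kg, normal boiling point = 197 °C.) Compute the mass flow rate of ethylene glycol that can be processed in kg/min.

Δh = 2.41×(197−167) + 800.0 + 1.56×(265−197) = 978.38 kJ/kg
Q = 2870 kW = 2870 kJ/s = 172200 kJ/min
ṁ = Q/Δh = 172200 / 978.38 = 176.01 kg/min

ṁ = 176 kg/min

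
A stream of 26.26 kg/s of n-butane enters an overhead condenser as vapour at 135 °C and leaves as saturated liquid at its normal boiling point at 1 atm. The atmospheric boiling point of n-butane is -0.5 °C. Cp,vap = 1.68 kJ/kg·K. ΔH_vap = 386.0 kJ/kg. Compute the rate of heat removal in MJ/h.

Q_c = 58000 MJ/h

vapour 135→-0.5 °C: -227.64 kJ/kg
condensation at -0.5 °C: -386 kJ/kg
Δh = -227.64 + -386 = -613.64 kJ/kg
Q = ṁ·Δh = 26.26 kg/s × -613.64 kJ/kg = -16114 kJ/s
|Q| = 16114 kW = 58011 MJ/h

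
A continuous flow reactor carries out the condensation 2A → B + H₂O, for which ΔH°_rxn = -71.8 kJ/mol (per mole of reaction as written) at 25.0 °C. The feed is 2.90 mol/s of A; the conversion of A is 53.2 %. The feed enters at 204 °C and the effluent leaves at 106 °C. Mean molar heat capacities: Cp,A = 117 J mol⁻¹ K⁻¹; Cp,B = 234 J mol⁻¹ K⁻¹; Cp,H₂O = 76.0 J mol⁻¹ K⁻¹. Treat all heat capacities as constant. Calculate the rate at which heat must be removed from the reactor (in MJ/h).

Q_out = 302 MJ/h

Extent of reaction ξ = 0.532 × 2.90 / 2 = 0.7714 mol/s
Reaction term: ξ·ΔH°_rxn = 0.7714 × -71.8 = -55.387 kJ/s
Sensible, feed 204→25 °C: -60.735 kJ/s
Outlet flows (mol/s): A 1.3572, B 0.7714, H₂O 0.7714
Sensible, products 25→106 °C: 32.232 kJ/s
Q = ΔH = -83.889 kJ/s = -83.889 kW
Heat removed = 302 MJ/h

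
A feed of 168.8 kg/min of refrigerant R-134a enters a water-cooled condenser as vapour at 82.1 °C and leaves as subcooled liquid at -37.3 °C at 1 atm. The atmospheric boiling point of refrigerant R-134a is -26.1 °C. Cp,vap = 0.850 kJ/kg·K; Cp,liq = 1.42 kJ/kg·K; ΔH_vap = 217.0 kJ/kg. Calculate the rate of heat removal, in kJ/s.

vapour 82.1→-26.1 °C: -91.97 kJ/kg
condensation at -26.1 °C: -217 kJ/kg
liquid -26.1→-37.3 °C: -15.904 kJ/kg
Δh = -91.97 + -217 + -15.904 = -324.87 kJ/kg
Q = ṁ·Δh = 168.8 kg/min × -324.87 kJ/kg = -54839 kJ/min
|Q| = 913.98 kW

Q_c = 914 kJ/s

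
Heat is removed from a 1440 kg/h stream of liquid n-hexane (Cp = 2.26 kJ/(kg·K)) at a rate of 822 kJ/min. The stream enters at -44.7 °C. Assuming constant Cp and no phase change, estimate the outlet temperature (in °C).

Q = 822 kJ/min = 49320 kJ/h
ΔT = Q/(ṁ·Cp) = 49320/(1440×2.26) = 15.155 K
T_out = -44.7 − 15.155 = -59.855 °C

T_out = -59.9 °C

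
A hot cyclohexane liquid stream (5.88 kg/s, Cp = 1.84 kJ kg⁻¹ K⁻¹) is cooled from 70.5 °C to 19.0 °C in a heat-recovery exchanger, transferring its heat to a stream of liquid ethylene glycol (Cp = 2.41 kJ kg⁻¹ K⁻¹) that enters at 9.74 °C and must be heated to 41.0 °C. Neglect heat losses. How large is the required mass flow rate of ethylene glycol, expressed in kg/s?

Heat released by hot stream: Q = 5.88 × 1.84 × (70.5 − 19.0) = 557.19 kJ/s
Energy balance on cold side (adiabatic exchanger): Q = ṁ_c·Cp_c·(T_c,out − T_c,in)
ṁ_c = 557.19 / [2.41 × (41.0 − 9.74)] = 7.396 kg/s

ṁ_c = 7.40 kg/s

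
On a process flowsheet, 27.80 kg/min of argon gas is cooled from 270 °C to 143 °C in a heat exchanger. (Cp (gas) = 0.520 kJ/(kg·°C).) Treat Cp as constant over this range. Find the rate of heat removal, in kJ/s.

Q = ṁ·Cp·ΔT = 27.80 × 0.520 × (143 − 270) = -1835.9 kJ/min
Converting: 1835.9 / 60 s = 30.599 kW

Q_c = 30.6 kJ/s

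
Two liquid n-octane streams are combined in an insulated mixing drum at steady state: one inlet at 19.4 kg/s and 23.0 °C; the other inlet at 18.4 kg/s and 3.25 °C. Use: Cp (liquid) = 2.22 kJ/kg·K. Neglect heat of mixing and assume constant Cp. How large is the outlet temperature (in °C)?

Adiabatic, steady state ⇒ Σ ṁᵢCp,ᵢ(T_out − Tᵢ) = 0
Σ ṁᵢCp,ᵢTᵢ = 19.4×2.22×23.0 + 18.4×2.22×3.25 = 1123.3
Σ ṁᵢCp,ᵢ = 19.4×2.22 + 18.4×2.22 = 83.916
T_out = 1123.3 / 83.916 = 13.386 °C

T_out = 13.4 °C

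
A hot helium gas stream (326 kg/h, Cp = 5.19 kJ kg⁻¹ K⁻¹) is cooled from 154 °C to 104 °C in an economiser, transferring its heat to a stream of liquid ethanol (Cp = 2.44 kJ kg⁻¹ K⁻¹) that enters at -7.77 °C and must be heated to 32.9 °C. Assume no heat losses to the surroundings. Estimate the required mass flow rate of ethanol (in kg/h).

Heat released by hot stream: Q = 326 × 5.19 × (154 − 104) = 84597 kJ/h
Energy balance on cold side (adiabatic exchanger): Q = ṁ_c·Cp_c·(T_c,out − T_c,in)
ṁ_c = 84597 / [2.44 × (32.9 − -7.77)] = 852.49 kg/h

ṁ_c = 852 kg/h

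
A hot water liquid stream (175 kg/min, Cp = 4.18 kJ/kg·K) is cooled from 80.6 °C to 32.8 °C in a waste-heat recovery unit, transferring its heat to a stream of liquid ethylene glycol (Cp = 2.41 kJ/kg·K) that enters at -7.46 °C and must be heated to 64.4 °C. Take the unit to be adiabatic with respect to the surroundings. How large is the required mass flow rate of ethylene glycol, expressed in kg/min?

ṁ_c = 202 kg/min

Heat released by hot stream: Q = 175 × 4.18 × (80.6 − 32.8) = 34966 kJ/min
Energy balance on cold side (adiabatic exchanger): Q = ṁ_c·Cp_c·(T_c,out − T_c,in)
ṁ_c = 34966 / [2.41 × (64.4 − -7.46)] = 201.9 kg/min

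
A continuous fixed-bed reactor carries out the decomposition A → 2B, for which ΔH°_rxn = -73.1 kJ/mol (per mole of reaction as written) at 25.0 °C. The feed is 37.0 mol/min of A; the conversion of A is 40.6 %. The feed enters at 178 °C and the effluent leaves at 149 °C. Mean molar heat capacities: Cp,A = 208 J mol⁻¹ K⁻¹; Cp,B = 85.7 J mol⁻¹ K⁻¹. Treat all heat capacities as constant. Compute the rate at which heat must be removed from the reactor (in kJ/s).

Q_out = 23.2 kJ/s

Extent of reaction ξ = 0.406 × 37.0 = 15.022 mol/min
Reaction term: ξ·ΔH°_rxn = 15.022 × -73.1 = -1098.1 kJ/min
Sensible, feed 178→25 °C: -1177.5 kJ/min
Outlet flows (mol/min): A 21.978, B 30.044
Sensible, products 25→149 °C: 886.13 kJ/min
Q = ΔH = -1389.5 kJ/min = -23.158 kW
Heat removed = 23.158 kJ/s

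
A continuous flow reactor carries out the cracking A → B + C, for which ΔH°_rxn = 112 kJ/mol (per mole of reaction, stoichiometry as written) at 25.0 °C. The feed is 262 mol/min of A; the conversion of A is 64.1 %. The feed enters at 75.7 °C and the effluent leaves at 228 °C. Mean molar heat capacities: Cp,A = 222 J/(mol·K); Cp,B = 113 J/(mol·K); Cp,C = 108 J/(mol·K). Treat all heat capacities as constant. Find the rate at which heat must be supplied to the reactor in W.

Extent of reaction ξ = 0.641 × 262 = 167.94 mol/min
Reaction term: ξ·ΔH°_rxn = 167.94 × 112 = 18810 kJ/min
Sensible, feed 75.7→25 °C: -2948.9 kJ/min
Outlet flows (mol/min): A 94.058, B 167.94, C 167.94
Sensible, products 25→228 °C: 11773 kJ/min
Q = ΔH = 27634 kJ/min = 460.56 kW
Heat supplied = 460560 W

Q_in = 461000 W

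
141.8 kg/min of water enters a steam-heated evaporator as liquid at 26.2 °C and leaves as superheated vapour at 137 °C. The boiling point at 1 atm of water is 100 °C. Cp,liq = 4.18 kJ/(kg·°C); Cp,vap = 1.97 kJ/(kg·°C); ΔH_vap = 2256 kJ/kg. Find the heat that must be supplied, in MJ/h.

Q = 22400 MJ/h

liquid 26.2→100 °C: 308.48 kJ/kg
vaporisation at 100 °C: 2256 kJ/kg
vapour 100→137 °C: 72.89 kJ/kg
Δh = 308.48 + 2256 + 72.89 = 2637.4 kJ/kg
Q = ṁ·Δh = 141.8 kg/min × 2637.4 kJ/kg = 373980 kJ/min
|Q| = 6233 kW = 22439 MJ/h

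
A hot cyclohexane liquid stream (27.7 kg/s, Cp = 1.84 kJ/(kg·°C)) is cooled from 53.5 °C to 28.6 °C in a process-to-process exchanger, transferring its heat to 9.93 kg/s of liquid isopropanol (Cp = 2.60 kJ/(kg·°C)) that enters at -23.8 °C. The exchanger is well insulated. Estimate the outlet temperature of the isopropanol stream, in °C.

Heat released by hot stream: Q = 27.7 × 1.84 × (53.5 − 28.6) = 1269.1 kJ/s
Energy balance on cold side (adiabatic exchanger): Q = ṁ_c·Cp_c·(T_c,out − T_c,in)
T_c,out = -23.8 + 1269.1/(9.93 × 2.60) = 25.356 °C

T_c,out = 25.4 °C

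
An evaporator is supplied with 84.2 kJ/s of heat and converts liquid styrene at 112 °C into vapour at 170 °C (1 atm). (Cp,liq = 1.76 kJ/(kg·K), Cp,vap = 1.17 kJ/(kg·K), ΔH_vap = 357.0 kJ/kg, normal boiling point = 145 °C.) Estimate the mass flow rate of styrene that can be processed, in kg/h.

Δh = 1.76×(145−112) + 357.0 + 1.17×(170−145) = 444.33 kJ/kg
Q = 84.2 kJ/s = 84.2 kJ/s = 303120 kJ/h
ṁ = Q/Δh = 303120 / 444.33 = 682.2 kg/h

ṁ = 682 kg/h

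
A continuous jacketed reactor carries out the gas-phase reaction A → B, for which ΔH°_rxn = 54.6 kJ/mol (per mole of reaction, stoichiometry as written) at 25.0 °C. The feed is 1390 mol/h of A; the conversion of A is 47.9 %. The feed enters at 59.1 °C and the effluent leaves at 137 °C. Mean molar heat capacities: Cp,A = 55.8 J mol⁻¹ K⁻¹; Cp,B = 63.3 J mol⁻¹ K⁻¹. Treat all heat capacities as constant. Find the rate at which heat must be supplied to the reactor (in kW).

Extent of reaction ξ = 0.479 × 1390 = 665.81 mol/h
Reaction term: ξ·ΔH°_rxn = 665.81 × 54.6 = 36353 kJ/h
Sensible, feed 59.1→25 °C: -2644.9 kJ/h
Outlet flows (mol/h): A 724.19, B 665.81
Sensible, products 25→137 °C: 9246.2 kJ/h
Q = ΔH = 42955 kJ/h = 11.932 kW
Heat supplied = 11.932 kW

Q_in = 11.9 kW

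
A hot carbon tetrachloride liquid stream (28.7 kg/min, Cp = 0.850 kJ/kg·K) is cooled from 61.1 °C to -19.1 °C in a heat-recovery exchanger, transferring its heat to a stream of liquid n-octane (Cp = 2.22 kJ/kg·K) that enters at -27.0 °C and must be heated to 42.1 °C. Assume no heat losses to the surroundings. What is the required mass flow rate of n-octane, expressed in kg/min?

Heat released by hot stream: Q = 28.7 × 0.850 × (61.1 − -19.1) = 1956.5 kJ/min
Energy balance on cold side (adiabatic exchanger): Q = ṁ_c·Cp_c·(T_c,out − T_c,in)
ṁ_c = 1956.5 / [2.22 × (42.1 − -27.0)] = 12.754 kg/min

ṁ_c = 12.8 kg/min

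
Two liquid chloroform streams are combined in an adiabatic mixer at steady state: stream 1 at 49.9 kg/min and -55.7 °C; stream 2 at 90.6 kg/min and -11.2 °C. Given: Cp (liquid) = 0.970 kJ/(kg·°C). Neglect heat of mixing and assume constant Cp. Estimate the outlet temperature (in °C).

No heat crosses the boundary, so H_out = H_in.
T_out = Σ ṁᵢCp,ᵢTᵢ / Σ ṁᵢCp,ᵢ
      = -3680.3 / 136.28 = -27.005 °C

T_out = -27.0 °C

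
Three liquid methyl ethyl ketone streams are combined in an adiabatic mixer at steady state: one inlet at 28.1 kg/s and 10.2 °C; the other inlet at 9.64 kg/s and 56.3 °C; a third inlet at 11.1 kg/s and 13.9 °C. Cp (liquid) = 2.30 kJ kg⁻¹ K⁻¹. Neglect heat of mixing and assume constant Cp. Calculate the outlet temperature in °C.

T_out = 20.1 °C

Energy balance with Q = 0: Σ ṁᵢCp,ᵢ(T_out − Tᵢ) = 0
Σ ṁᵢCp,ᵢTᵢ = 28.1×2.30×10.2 + 9.64×2.30×56.3 + 11.1×2.30×13.9 = 2262.4
Σ ṁᵢCp,ᵢ = 28.1×2.30 + 9.64×2.30 + 11.1×2.30 = 112.33
T_out = 2262.4 / 112.33 = 20.14 °C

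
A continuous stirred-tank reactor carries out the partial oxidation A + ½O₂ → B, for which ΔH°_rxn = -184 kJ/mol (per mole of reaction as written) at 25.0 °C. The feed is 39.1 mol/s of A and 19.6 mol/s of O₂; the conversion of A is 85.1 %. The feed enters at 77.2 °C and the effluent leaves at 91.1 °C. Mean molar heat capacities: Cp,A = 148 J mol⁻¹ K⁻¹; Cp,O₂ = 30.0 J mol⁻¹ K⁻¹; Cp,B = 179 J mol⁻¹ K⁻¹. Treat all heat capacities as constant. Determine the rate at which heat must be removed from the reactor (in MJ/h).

Q_out = 21600 MJ/h

Extent of reaction ξ = 0.851 × 39.1 = 33.274 mol/s
Reaction term: ξ·ΔH°_rxn = 33.274 × -184 = -6122.4 kJ/s
Sensible, feed 77.2→25 °C: -332.76 kJ/s
Outlet flows (mol/s): A 5.8259, O₂ 2.963, B 33.274
Sensible, products 25→91.1 °C: 456.56 kJ/s
Q = ΔH = -5998.6 kJ/s = -5998.6 kW
Heat removed = 21595 MJ/h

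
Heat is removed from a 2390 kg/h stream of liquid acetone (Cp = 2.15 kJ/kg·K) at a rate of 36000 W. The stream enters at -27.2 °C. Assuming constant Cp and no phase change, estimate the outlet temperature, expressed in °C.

T_out = -52.4 °C

Q = 36000 W = 129600 kJ/h
ΔT = Q/(ṁ·Cp) = 129600/(2390×2.15) = 25.221 K
T_out = -27.2 − 25.221 = -52.421 °C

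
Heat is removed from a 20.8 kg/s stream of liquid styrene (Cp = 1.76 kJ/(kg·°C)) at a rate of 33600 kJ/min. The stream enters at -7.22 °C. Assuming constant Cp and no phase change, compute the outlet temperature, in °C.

Q = 33600 kJ/min = 560 kJ/s
ΔT = Q/(ṁ·Cp) = 560/(20.8×1.76) = 15.297 K
T_out = -7.22 − 15.297 = -22.517 °C

T_out = -22.5 °C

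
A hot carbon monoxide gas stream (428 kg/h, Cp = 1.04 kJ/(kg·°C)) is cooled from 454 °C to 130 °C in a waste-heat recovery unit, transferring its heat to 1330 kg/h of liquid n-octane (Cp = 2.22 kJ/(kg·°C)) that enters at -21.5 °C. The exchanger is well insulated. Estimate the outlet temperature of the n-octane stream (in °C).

Heat released by hot stream: Q = 428 × 1.04 × (454 − 130) = 144220 kJ/h
Energy balance on cold side (adiabatic exchanger): Q = ṁ_c·Cp_c·(T_c,out − T_c,in)
T_c,out = -21.5 + 144220/(1330 × 2.22) = 27.345 °C

T_c,out = 27.3 °C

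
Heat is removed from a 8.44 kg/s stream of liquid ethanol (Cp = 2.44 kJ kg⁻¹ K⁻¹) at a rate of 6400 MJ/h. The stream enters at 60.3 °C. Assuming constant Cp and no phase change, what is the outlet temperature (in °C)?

T_out = -26.0 °C

Q = 6400 MJ/h = 1777.8 kJ/s
ΔT = Q/(ṁ·Cp) = 1777.8/(8.44×2.44) = 86.327 K
T_out = 60.3 − 86.327 = -26.027 °C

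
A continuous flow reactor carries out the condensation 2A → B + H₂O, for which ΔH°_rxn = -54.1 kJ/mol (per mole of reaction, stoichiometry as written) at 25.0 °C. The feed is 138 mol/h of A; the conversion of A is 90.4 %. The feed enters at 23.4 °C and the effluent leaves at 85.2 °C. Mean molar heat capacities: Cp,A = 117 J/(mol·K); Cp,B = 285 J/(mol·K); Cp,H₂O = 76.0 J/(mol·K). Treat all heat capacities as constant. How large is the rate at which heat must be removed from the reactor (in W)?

Q_out = 528 W

Extent of reaction ξ = 0.904 × 138 / 2 = 62.376 mol/h
Reaction term: ξ·ΔH°_rxn = 62.376 × -54.1 = -3374.5 kJ/h
Sensible, feed 23.4→25 °C: 25.834 kJ/h
Outlet flows (mol/h): A 13.248, B 62.376, H₂O 62.376
Sensible, products 25→85.2 °C: 1448.9 kJ/h
Q = ΔH = -1899.8 kJ/h = -0.52773 kW
Heat removed = 527.73 W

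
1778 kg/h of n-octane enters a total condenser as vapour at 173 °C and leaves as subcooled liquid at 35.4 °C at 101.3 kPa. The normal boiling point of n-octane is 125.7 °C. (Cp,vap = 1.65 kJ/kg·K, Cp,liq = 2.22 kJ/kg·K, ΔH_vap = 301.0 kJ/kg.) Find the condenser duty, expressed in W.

vapour 173→125.7 °C: -78.045 kJ/kg
condensation at 125.7 °C: -301 kJ/kg
liquid 125.7→35.4 °C: -200.47 kJ/kg
Δh = -78.045 + -301 + -200.47 = -579.51 kJ/kg
Q = ṁ·Δh = 1778 kg/h × -579.51 kJ/kg = -1.0304e+06 kJ/h
|Q| = 286.21 kW = 286210 W

Q_c = 286000 W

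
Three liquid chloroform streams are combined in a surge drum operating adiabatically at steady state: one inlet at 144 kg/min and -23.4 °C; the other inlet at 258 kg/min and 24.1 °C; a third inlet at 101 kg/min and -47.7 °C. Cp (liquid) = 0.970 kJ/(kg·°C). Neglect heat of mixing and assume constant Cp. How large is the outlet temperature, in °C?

No heat crosses the boundary, so H_out = H_in.
T_out = Σ ṁᵢCp,ᵢTᵢ / Σ ṁᵢCp,ᵢ
      = -1910.4 / 487.91 = -3.9155 °C

T_out = -3.92 °C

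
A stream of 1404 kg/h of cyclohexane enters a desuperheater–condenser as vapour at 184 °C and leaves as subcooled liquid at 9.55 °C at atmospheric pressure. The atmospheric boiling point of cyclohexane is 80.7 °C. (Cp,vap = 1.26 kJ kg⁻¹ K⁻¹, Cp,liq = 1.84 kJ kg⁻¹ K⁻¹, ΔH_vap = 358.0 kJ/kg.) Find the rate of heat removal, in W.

vapour 184→80.7 °C: -130.16 kJ/kg
condensation at 80.7 °C: -358 kJ/kg
liquid 80.7→9.55 °C: -130.92 kJ/kg
Δh = -130.16 + -358 + -130.92 = -619.07 kJ/kg
Q = ṁ·Δh = 1404 kg/h × -619.07 kJ/kg = -869180 kJ/h
|Q| = 241.44 kW = 241440 W

Q_c = 241000 W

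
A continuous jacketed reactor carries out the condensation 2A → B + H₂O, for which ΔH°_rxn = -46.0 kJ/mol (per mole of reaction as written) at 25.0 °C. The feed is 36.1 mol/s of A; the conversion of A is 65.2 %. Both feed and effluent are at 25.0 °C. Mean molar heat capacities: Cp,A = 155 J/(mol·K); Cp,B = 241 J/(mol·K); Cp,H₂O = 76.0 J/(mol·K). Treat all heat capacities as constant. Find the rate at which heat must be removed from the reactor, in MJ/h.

Q_out = 1950 MJ/h

Extent of reaction ξ = 0.652 × 36.1 / 2 = 11.769 mol/s
Reaction term: ξ·ΔH°_rxn = 11.769 × -46.0 = -541.36 kJ/s
Q = ΔH = -541.36 kJ/s = -541.36 kW
Heat removed = 1948.9 MJ/h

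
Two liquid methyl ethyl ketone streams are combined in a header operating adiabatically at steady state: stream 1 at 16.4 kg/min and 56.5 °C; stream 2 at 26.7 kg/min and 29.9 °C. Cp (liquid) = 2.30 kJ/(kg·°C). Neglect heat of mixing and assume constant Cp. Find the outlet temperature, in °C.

Energy balance with Q = 0: Σ ṁᵢCp,ᵢ(T_out − Tᵢ) = 0
Σ ṁᵢCp,ᵢTᵢ = 16.4×2.30×56.5 + 26.7×2.30×29.9 = 3967.3
Σ ṁᵢCp,ᵢ = 16.4×2.30 + 26.7×2.30 = 99.13
T_out = 3967.3 / 99.13 = 40.022 °C

T_out = 40.0 °C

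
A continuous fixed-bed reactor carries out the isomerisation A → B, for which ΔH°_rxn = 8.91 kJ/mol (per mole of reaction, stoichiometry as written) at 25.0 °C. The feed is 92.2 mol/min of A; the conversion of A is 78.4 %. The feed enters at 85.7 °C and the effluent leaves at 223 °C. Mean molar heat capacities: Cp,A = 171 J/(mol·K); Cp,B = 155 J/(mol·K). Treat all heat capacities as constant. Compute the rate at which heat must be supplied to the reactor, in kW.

Extent of reaction ξ = 0.784 × 92.2 = 72.285 mol/min
Reaction term: ξ·ΔH°_rxn = 72.285 × 8.91 = 644.06 kJ/min
Sensible, feed 85.7→25 °C: -957.01 kJ/min
Outlet flows (mol/min): A 19.915, B 72.285
Sensible, products 25→223 °C: 2892.7 kJ/min
Q = ΔH = 2579.8 kJ/min = 42.996 kW
Heat supplied = 42.996 kW

Q_in = 43.0 kW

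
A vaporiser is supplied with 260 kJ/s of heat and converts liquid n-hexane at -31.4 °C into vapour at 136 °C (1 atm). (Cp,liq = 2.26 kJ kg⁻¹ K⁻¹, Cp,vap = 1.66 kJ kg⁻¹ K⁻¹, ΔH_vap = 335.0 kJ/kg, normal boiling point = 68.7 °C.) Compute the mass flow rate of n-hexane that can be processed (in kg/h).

Δh = 2.26×(68.7−-31.4) + 335.0 + 1.66×(136−68.7) = 672.94 kJ/kg
Q = 260 kJ/s = 260 kJ/s = 936000 kJ/h
ṁ = Q/Δh = 936000 / 672.94 = 1390.9 kg/h

ṁ = 1390 kg/h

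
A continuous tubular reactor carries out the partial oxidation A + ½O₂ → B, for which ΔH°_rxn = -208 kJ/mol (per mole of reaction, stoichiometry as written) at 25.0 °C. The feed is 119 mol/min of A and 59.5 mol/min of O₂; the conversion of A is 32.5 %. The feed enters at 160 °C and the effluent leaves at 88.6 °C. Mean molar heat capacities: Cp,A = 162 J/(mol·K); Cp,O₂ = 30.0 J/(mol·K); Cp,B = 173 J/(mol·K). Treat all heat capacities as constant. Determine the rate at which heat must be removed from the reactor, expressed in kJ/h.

Extent of reaction ξ = 0.325 × 119 = 38.675 mol/min
Reaction term: ξ·ΔH°_rxn = 38.675 × -208 = -8044.4 kJ/min
Sensible, feed 160→25 °C: -2843.5 kJ/min
Outlet flows (mol/min): A 80.325, O₂ 40.162, B 38.675
Sensible, products 25→88.6 °C: 1329.8 kJ/min
Q = ΔH = -9558.1 kJ/min = -159.3 kW
Heat removed = 573490 kJ/h

Q_out = 573000 kJ/h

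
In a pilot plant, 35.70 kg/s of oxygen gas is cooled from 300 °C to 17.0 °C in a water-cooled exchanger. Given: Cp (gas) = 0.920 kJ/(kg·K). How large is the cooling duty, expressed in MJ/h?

Q_c = 33500 MJ/h

Q = ṁ·Cp·ΔT = 35.70 × 0.920 × (17.0 − 300) = -9294.9 kJ/s
Cooling duty = 33461 MJ/h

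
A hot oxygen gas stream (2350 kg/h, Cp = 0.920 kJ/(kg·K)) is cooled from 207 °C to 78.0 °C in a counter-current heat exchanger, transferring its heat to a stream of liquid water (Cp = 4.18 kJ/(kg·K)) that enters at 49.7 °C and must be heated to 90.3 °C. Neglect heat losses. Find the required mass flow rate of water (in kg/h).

ṁ_c = 1640 kg/h

Heat released by hot stream: Q = 2350 × 0.920 × (207 − 78.0) = 278900 kJ/h
Energy balance on cold side (adiabatic exchanger): Q = ṁ_c·Cp_c·(T_c,out − T_c,in)
ṁ_c = 278900 / [4.18 × (90.3 − 49.7)] = 1643.4 kg/h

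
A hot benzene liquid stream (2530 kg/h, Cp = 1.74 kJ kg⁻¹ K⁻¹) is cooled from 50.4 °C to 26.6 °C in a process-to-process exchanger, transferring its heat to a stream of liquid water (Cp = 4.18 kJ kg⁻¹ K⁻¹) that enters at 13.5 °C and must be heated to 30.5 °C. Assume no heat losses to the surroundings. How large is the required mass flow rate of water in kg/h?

ṁ_c = 1470 kg/h

Heat released by hot stream: Q = 2530 × 1.74 × (50.4 − 26.6) = 104770 kJ/h
Energy balance on cold side (adiabatic exchanger): Q = ṁ_c·Cp_c·(T_c,out − T_c,in)
ṁ_c = 104770 / [4.18 × (30.5 − 13.5)] = 1474.4 kg/h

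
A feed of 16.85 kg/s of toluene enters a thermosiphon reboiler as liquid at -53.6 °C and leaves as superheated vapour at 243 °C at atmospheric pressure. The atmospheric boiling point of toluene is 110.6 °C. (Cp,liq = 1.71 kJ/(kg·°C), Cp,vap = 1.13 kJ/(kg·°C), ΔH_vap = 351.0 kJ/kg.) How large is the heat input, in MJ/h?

Q = 47400 MJ/h

liquid -53.6→110.6 °C: 280.78 kJ/kg
vaporisation at 110.6 °C: 351 kJ/kg
vapour 110.6→243 °C: 149.61 kJ/kg
Δh = 280.78 + 351 + 149.61 = 781.39 kJ/kg
Q = ṁ·Δh = 16.85 kg/s × 781.39 kJ/kg = 13166 kJ/s
|Q| = 13166 kW = 47399 MJ/h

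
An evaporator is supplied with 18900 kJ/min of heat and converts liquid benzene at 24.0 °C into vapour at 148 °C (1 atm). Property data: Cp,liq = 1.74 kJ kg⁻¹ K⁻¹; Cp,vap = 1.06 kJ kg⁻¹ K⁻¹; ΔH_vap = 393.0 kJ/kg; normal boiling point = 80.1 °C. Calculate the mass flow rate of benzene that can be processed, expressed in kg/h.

ṁ = 2020 kg/h

Δh = 1.74×(80.1−24.0) + 393.0 + 1.06×(148−80.1) = 562.59 kJ/kg
Q = 18900 kJ/min = 315 kJ/s = 1.134e+06 kJ/h
ṁ = Q/Δh = 1.134e+06 / 562.59 = 2015.7 kg/h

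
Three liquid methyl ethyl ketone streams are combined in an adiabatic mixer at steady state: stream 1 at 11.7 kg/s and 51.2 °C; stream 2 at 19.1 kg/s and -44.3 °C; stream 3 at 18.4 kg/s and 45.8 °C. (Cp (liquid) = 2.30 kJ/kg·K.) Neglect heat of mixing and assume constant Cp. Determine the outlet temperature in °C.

Adiabatic, steady state ⇒ Σ ṁᵢCp,ᵢ(T_out − Tᵢ) = 0
T_out = Σ ṁᵢCp,ᵢTᵢ / Σ ṁᵢCp,ᵢ
      = 1369.9 / 113.16 = 12.106 °C

T_out = 12.1 °C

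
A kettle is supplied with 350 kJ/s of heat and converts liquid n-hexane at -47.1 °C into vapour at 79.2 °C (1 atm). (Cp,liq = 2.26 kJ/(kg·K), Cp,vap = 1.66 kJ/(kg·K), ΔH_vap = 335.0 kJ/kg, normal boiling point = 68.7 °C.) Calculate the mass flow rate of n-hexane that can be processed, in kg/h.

ṁ = 2050 kg/h

Δh = 2.26×(68.7−-47.1) + 335.0 + 1.66×(79.2−68.7) = 614.14 kJ/kg
Q = 350 kJ/s = 350 kJ/s = 1.26e+06 kJ/h
ṁ = Q/Δh = 1.26e+06 / 614.14 = 2051.7 kg/h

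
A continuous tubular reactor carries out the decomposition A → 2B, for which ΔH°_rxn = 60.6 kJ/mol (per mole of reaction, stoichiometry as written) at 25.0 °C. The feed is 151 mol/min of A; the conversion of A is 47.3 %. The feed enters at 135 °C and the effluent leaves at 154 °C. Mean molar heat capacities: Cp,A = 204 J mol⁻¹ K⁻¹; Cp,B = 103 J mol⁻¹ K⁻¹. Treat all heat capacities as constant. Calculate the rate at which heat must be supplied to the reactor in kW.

Extent of reaction ξ = 0.473 × 151 = 71.423 mol/min
Reaction term: ξ·ΔH°_rxn = 71.423 × 60.6 = 4328.2 kJ/min
Sensible, feed 135→25 °C: -3388.4 kJ/min
Outlet flows (mol/min): A 79.577, B 142.85
Sensible, products 25→154 °C: 3992.1 kJ/min
Q = ΔH = 4931.9 kJ/min = 82.199 kW
Heat supplied = 82.199 kW

Q_in = 82.2 kW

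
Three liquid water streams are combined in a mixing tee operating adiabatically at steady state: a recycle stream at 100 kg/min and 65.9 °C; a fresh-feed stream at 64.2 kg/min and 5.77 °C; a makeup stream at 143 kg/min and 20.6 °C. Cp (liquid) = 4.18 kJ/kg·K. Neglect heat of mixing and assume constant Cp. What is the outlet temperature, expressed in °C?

Energy balance with Q = 0: Σ ṁᵢCp,ᵢ(T_out − Tᵢ) = 0
T_out = Σ ṁᵢCp,ᵢTᵢ / Σ ṁᵢCp,ᵢ
      = 41408 / 1284.1 = 32.247 °C

T_out = 32.2 °C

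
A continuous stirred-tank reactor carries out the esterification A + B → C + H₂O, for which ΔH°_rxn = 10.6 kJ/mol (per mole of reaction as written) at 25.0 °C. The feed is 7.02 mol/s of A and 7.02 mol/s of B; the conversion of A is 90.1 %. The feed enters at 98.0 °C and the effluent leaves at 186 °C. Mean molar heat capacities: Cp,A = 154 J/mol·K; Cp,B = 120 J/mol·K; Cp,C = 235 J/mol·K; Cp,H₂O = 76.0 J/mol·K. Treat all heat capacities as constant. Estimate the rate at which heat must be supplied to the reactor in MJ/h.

Extent of reaction ξ = 0.901 × 7.02 = 6.325 mol/s
Reaction term: ξ·ΔH°_rxn = 6.325 × 10.6 = 67.045 kJ/s
Sensible, feed 98.0→25 °C: -140.41 kJ/s
Outlet flows (mol/s): A 0.69498, B 0.69498, C 6.325, H₂O 6.325
Sensible, products 25→186 °C: 347.36 kJ/s
Q = ΔH = 273.99 kJ/s = 273.99 kW
Heat supplied = 986.36 MJ/h

Q_in = 986 MJ/h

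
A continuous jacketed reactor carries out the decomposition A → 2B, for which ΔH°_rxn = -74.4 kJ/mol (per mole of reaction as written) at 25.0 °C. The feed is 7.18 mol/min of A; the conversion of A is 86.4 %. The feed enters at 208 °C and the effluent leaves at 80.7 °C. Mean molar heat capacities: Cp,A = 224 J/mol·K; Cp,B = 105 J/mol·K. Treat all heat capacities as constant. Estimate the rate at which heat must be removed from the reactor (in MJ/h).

Extent of reaction ξ = 0.864 × 7.18 = 6.2035 mol/min
Reaction term: ξ·ΔH°_rxn = 6.2035 × -74.4 = -461.54 kJ/min
Sensible, feed 208→25 °C: -294.32 kJ/min
Outlet flows (mol/min): A 0.97648, B 12.407
Sensible, products 25→80.7 °C: 84.746 kJ/min
Q = ΔH = -671.12 kJ/min = -11.185 kW
Heat removed = 40.267 MJ/h

Q_out = 40.3 MJ/h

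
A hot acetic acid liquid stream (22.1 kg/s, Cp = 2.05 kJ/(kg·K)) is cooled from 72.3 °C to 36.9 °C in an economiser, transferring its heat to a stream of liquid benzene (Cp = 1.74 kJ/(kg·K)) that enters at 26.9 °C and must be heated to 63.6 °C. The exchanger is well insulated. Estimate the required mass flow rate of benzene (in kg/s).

ṁ_c = 25.1 kg/s

Heat released by hot stream: Q = 22.1 × 2.05 × (72.3 − 36.9) = 1603.8 kJ/s
Energy balance on cold side (adiabatic exchanger): Q = ṁ_c·Cp_c·(T_c,out − T_c,in)
ṁ_c = 1603.8 / [1.74 × (63.6 − 26.9)] = 25.115 kg/s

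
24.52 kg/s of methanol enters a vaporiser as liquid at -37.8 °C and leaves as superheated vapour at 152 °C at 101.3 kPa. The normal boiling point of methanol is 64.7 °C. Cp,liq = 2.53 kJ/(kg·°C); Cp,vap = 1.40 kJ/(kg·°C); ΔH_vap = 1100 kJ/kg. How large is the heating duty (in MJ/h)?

liquid -37.8→64.7 °C: 259.32 kJ/kg
vaporisation at 64.7 °C: 1100 kJ/kg
vapour 64.7→152 °C: 122.22 kJ/kg
Δh = 259.32 + 1100 + 122.22 = 1481.5 kJ/kg
Q = ṁ·Δh = 24.52 kg/s × 1481.5 kJ/kg = 36327 kJ/s
|Q| = 36327 kW = 130780 MJ/h

Q = 131000 MJ/h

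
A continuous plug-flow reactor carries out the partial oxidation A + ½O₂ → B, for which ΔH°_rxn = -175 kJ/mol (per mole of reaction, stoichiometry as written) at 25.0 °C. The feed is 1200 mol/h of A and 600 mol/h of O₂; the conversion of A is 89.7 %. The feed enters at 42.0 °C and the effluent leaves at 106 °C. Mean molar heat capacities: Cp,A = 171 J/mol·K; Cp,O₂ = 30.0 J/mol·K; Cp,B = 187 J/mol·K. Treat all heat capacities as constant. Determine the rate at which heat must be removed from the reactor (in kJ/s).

Extent of reaction ξ = 0.897 × 1200 = 1076.4 mol/h
Reaction term: ξ·ΔH°_rxn = 1076.4 × -175 = -188370 kJ/h
Sensible, feed 42.0→25 °C: -3794.4 kJ/h
Outlet flows (mol/h): A 123.6, O₂ 61.8, B 1076.4
Sensible, products 25→106 °C: 18166 kJ/h
Q = ΔH = -174000 kJ/h = -48.333 kW
Heat removed = 48.333 kJ/s

Q_out = 48.3 kJ/s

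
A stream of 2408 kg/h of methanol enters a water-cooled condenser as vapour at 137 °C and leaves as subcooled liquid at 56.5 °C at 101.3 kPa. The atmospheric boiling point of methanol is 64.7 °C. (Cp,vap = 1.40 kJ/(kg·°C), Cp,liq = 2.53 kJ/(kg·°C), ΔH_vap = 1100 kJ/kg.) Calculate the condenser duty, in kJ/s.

vapour 137→64.7 °C: -101.22 kJ/kg
condensation at 64.7 °C: -1100 kJ/kg
liquid 64.7→56.5 °C: -20.746 kJ/kg
Δh = -101.22 + -1100 + -20.746 = -1222 kJ/kg
Q = ṁ·Δh = 2408 kg/h × -1222 kJ/kg = -2.9425e+06 kJ/h
|Q| = 817.36 kW

Q_c = 817 kJ/s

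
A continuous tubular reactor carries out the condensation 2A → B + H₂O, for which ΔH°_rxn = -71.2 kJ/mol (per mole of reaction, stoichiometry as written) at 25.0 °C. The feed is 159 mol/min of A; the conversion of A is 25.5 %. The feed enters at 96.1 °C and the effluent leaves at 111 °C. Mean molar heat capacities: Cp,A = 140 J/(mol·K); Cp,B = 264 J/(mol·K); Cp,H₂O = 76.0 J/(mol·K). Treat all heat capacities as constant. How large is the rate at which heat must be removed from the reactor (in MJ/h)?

Q_out = 60.4 MJ/h

Extent of reaction ξ = 0.255 × 159 / 2 = 20.273 mol/min
Reaction term: ξ·ΔH°_rxn = 20.273 × -71.2 = -1443.4 kJ/min
Sensible, feed 96.1→25 °C: -1582.7 kJ/min
Outlet flows (mol/min): A 118.45, B 20.273, H₂O 20.273
Sensible, products 25→111 °C: 2019 kJ/min
Q = ΔH = -1007.1 kJ/min = -16.785 kW
Heat removed = 60.427 MJ/h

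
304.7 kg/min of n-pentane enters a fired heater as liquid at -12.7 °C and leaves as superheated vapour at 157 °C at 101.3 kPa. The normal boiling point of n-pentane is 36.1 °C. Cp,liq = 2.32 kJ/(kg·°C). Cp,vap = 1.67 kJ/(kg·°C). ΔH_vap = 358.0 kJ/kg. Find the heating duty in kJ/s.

Q = 3420 kJ/s

liquid -12.7→36.1 °C: 113.22 kJ/kg
vaporisation at 36.1 °C: 358 kJ/kg
vapour 36.1→157 °C: 201.9 kJ/kg
Δh = 113.22 + 358 + 201.9 = 673.12 kJ/kg
Q = ṁ·Δh = 304.7 kg/min × 673.12 kJ/kg = 205100 kJ/min
|Q| = 3418.3 kW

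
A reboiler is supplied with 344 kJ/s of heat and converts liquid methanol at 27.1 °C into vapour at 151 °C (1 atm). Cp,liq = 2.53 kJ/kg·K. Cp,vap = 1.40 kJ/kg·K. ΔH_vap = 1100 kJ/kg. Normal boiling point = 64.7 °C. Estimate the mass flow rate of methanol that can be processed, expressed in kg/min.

Δh = 2.53×(64.7−27.1) + 1100 + 1.40×(151−64.7) = 1315.9 kJ/kg
Q = 344 kJ/s = 344 kJ/s = 20640 kJ/min
ṁ = Q/Δh = 20640 / 1315.9 = 15.685 kg/min

ṁ = 15.7 kg/min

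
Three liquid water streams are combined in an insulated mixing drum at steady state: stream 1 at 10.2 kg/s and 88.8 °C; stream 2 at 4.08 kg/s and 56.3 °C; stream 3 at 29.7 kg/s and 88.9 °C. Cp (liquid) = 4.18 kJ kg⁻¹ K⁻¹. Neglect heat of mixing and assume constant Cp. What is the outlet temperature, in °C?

Energy balance with Q = 0: Σ ṁᵢCp,ᵢ(T_out − Tᵢ) = 0
T_out = Σ ṁᵢCp,ᵢTᵢ / Σ ṁᵢCp,ᵢ
      = 15783 / 183.84 = 85.853 °C

T_out = 85.9 °C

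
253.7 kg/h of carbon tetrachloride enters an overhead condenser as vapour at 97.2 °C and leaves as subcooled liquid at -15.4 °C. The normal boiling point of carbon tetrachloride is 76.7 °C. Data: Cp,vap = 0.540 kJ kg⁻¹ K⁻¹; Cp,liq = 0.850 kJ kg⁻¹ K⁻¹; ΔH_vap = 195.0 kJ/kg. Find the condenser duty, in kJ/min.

Q_c = 1200 kJ/min

vapour 97.2→76.7 °C: -11.07 kJ/kg
condensation at 76.7 °C: -195 kJ/kg
liquid 76.7→-15.4 °C: -78.285 kJ/kg
Δh = -11.07 + -195 + -78.285 = -284.36 kJ/kg
Q = ṁ·Δh = 253.7 kg/h × -284.36 kJ/kg = -72141 kJ/h
|Q| = 20.039 kW = 1202.3 kJ/min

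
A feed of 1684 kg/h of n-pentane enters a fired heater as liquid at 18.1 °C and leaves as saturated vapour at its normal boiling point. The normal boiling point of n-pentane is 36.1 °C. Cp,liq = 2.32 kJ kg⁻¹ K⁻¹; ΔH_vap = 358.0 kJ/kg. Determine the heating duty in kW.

liquid 18.1→36.1 °C: 41.76 kJ/kg
vaporisation at 36.1 °C: 358 kJ/kg
Δh = 41.76 + 358 = 399.76 kJ/kg
Q = ṁ·Δh = 1684 kg/h × 399.76 kJ/kg = 673200 kJ/h
|Q| = 187 kW

Q = 187 kW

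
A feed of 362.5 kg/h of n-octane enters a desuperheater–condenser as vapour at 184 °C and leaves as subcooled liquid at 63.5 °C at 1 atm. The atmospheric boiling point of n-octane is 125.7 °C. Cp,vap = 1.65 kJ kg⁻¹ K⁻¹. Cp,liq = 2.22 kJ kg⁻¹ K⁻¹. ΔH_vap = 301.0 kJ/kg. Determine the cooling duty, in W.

Q_c = 53900 W

vapour 184→125.7 °C: -96.195 kJ/kg
condensation at 125.7 °C: -301 kJ/kg
liquid 125.7→63.5 °C: -138.08 kJ/kg
Δh = -96.195 + -301 + -138.08 = -535.28 kJ/kg
Q = ṁ·Δh = 362.5 kg/h × -535.28 kJ/kg = -194040 kJ/h
|Q| = 53.9 kW = 53900 W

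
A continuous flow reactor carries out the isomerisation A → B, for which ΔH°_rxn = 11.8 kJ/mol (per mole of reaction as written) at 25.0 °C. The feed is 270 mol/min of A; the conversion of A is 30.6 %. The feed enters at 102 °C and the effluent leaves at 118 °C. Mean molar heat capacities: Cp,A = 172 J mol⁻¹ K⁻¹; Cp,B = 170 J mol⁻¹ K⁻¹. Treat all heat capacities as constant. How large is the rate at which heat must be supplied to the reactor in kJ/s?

Extent of reaction ξ = 0.306 × 270 = 82.62 mol/min
Reaction term: ξ·ΔH°_rxn = 82.62 × 11.8 = 974.92 kJ/min
Sensible, feed 102→25 °C: -3575.9 kJ/min
Outlet flows (mol/min): A 187.38, B 82.62
Sensible, products 25→118 °C: 4303.6 kJ/min
Q = ΔH = 1702.6 kJ/min = 28.376 kW
Heat supplied = 28.376 kJ/s

Q_in = 28.4 kJ/s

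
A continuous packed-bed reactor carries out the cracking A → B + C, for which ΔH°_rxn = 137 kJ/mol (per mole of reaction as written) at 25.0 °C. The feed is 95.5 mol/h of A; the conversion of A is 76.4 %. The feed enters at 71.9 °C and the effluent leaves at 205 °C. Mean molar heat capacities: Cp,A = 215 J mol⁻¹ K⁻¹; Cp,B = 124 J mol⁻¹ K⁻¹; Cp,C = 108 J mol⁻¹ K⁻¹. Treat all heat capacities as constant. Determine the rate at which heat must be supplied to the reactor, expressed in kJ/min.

Extent of reaction ξ = 0.764 × 95.5 = 72.962 mol/h
Reaction term: ξ·ΔH°_rxn = 72.962 × 137 = 9995.8 kJ/h
Sensible, feed 71.9→25 °C: -962.97 kJ/h
Outlet flows (mol/h): A 22.538, B 72.962, C 72.962
Sensible, products 25→205 °C: 3919.1 kJ/h
Q = ΔH = 12952 kJ/h = 3.5978 kW
Heat supplied = 215.87 kJ/min

Q_in = 216 kJ/min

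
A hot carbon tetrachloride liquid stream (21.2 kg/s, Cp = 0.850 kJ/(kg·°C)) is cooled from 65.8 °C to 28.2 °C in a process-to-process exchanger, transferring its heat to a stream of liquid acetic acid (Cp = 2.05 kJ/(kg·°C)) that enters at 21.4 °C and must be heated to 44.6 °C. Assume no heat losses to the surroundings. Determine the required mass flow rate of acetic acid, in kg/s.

Heat released by hot stream: Q = 21.2 × 0.850 × (65.8 − 28.2) = 677.55 kJ/s
Energy balance on cold side (adiabatic exchanger): Q = ṁ_c·Cp_c·(T_c,out − T_c,in)
ṁ_c = 677.55 / [2.05 × (44.6 − 21.4)] = 14.246 kg/s

ṁ_c = 14.2 kg/s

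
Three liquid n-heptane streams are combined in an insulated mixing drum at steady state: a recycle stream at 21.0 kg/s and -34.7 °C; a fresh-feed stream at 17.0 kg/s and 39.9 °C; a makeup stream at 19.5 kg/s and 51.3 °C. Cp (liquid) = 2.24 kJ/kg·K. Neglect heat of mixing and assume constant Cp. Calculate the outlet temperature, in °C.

Energy balance with Q = 0: Σ ṁᵢCp,ᵢ(T_out − Tᵢ) = 0
T_out = Σ ṁᵢCp,ᵢTᵢ / Σ ṁᵢCp,ᵢ
      = 2127.9 / 128.8 = 16.521 °C

T_out = 16.5 °C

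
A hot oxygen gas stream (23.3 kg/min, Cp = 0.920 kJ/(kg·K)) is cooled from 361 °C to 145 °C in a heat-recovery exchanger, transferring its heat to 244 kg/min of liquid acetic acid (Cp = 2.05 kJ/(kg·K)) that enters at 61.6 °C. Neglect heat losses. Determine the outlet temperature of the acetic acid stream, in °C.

Heat released by hot stream: Q = 23.3 × 0.920 × (361 − 145) = 4630.2 kJ/min
Energy balance on cold side (adiabatic exchanger): Q = ṁ_c·Cp_c·(T_c,out − T_c,in)
T_c,out = 61.6 + 4630.2/(244 × 2.05) = 70.857 °C

T_c,out = 70.9 °C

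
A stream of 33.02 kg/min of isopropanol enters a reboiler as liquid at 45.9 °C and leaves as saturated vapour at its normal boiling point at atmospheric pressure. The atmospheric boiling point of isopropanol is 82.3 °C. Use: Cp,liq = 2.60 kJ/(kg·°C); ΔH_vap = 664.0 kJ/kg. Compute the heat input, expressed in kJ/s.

liquid 45.9→82.3 °C: 94.64 kJ/kg
vaporisation at 82.3 °C: 664 kJ/kg
Δh = 94.64 + 664 = 758.64 kJ/kg
Q = ṁ·Δh = 33.02 kg/min × 758.64 kJ/kg = 25050 kJ/min
|Q| = 417.5 kW

Q = 418 kJ/s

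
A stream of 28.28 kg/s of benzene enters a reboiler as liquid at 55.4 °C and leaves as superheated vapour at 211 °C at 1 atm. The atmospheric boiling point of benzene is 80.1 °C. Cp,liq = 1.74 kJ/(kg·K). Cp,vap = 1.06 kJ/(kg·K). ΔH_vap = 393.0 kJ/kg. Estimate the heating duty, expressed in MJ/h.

liquid 55.4→80.1 °C: 42.978 kJ/kg
vaporisation at 80.1 °C: 393 kJ/kg
vapour 80.1→211 °C: 138.75 kJ/kg
Δh = 42.978 + 393 + 138.75 = 574.73 kJ/kg
Q = ṁ·Δh = 28.28 kg/s × 574.73 kJ/kg = 16253 kJ/s
|Q| = 16253 kW = 58512 MJ/h

Q = 58500 MJ/h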